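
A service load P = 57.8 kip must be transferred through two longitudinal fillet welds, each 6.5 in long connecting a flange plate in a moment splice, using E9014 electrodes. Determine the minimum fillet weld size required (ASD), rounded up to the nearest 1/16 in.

E90XX → F_EXX = 90 ksi.
Total weld length L = 13 in.
Required throat t_e = P × Ω / (0.6 F_EXX × L) = 57.8 × 2.0 / (0.6 × 90 × 13) = 0.1647 in.
Required leg w = t_e / 0.707 = 0.2329 in → use 1/4 in.

w = 1/4 in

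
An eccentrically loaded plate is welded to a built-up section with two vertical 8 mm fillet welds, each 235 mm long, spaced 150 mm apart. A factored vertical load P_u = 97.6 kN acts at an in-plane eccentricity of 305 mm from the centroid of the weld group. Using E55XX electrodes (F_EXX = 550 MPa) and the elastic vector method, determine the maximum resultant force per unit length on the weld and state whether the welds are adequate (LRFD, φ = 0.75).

f_max ≈ 991 N/mm; adequate

Total weld length L_w = 470 mm. Treat welds as unit-width lines.
Polar moment about centroid: J = 2[d³/12 + d(b/2)²] = 2[235³/12 + 235×75²] = 4807000 mm³.
Direct shear f_v = P/L_w = 97.6×10³ / 470 = 207.7 N/mm (vertical).
Torsion M = P·e = 97.6×10³ × 305 = 29768000 N·mm.
Critical point at (x, y) = (75, 117.5) from centroid. f_tx = M·y/J = 727.7 N/mm; f_ty = M·x/J = 464.5 N/mm.
Resultant f_max = √[f_tx² + (f_v + f_ty)²] = √[727.7² + (207.7 + 464.5)²] = 990.6 N/mm.
Capacity per unit length: φr_n = 0.75 × 0.6 × 550 × (0.707 × 8) = 1400 N/mm.
990.6 ≤ 1400 → adequate.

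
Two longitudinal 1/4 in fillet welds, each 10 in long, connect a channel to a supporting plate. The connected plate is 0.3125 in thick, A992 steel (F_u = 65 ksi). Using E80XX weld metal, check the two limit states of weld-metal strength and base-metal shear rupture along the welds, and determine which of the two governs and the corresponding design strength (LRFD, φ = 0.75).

φR_n ≈ 127 kips (weld metal governs)

E80XX → F_EXX = 80 ksi.
t_e = 0.707 × 0.25 = 0.1767 in; L = 20 in.
Weld metal: φR_n = 0.75 × 0.6 × 80 × 0.1767 × 20 = 127.3 kips.
Base metal (shear rupture): φR_n = 0.75 × 0.6 × 65 × 0.3125 × 20 = 182.8 kips.
Governing: weld metal.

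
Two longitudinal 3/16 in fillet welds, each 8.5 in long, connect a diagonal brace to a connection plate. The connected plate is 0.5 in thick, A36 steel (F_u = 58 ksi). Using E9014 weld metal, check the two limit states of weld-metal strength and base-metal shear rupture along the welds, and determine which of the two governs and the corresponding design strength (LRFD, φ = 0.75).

φR_n ≈ 91.3 kips (weld metal governs)

E90XX → F_EXX = 90 ksi.
t_e = 0.707 × 0.1875 = 0.1326 in; L = 17 in.
Weld metal: φR_n = 0.75 × 0.6 × 90 × 0.1326 × 17 = 91.27 kips.
Base metal (shear rupture): φR_n = 0.75 × 0.6 × 58 × 0.5 × 17 = 221.8 kips.
Governing: weld metal.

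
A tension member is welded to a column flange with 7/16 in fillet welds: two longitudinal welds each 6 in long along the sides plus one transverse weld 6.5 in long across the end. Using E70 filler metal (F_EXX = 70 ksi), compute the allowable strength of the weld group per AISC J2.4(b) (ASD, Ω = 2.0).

R_n/Ω ≈ 130 kips

t_e = 0.707 × 0.4375 = 0.3093 in.
R_nwl = 0.6 × 70 × 0.3093 × 12 = 155.9 kips (longitudinal, 2 welds).
R_nwt = 0.6 × 70 × 0.3093 × 6.5 = 84.44 kips (transverse, base value).
(i) R_nwl + R_nwt = 240.3 kips; (ii) 0.85 R_nwl + 1.5 R_nwt = 259.2 kips.
R_n = max = 259.2 kips [governs: (ii)]; R_n/Ω = 129.6 kips.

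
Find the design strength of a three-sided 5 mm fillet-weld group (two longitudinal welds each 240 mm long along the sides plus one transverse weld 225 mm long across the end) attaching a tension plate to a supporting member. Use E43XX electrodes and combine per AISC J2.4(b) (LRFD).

E43XX → F_EXX = 430 MPa.
t_e = 0.707 × 5 = 3.535 mm.
R_nwl = 0.6 × 430 × 3.535 × 480 × 10⁻³ = 437.8 kN (longitudinal, 2 welds).
R_nwt = 0.6 × 430 × 3.535 × 225 × 10⁻³ = 205.2 kN (transverse, base value).
(i) R_nwl + R_nwt = 643 kN; (ii) 0.85 R_nwl + 1.5 R_nwt = 679.9 kN.
R_n = max = 679.9 kN [governs: (ii)]; φR_n = 509.9 kN.

φR_n ≈ 510 kN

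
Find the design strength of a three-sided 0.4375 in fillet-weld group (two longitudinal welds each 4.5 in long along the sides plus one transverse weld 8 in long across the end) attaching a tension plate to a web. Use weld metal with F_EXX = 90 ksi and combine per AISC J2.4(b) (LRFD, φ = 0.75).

t_e = 0.707 × 0.4375 = 0.3093 in.
R_nwl = 0.6 × 90 × 0.3093 × 9 = 150.3 kip (longitudinal, 2 welds).
R_nwt = 0.6 × 90 × 0.3093 × 8 = 133.6 kip (transverse, base value).
(i) R_nwl + R_nwt = 283.9 kip; (ii) 0.85 R_nwl + 1.5 R_nwt = 328.2 kip.
R_n = max = 328.2 kip [governs: (ii)]; φR_n = 246.2 kip.

φR_n ≈ 246 kip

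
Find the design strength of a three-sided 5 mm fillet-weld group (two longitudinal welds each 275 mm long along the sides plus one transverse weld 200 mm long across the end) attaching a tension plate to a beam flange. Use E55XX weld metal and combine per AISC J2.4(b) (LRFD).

E55XX → F_EXX = 550 MPa.
t_e = 0.707 × 5 = 3.535 mm.
R_nwl = 0.6 × 550 × 3.535 × 550 × 10⁻³ = 641.6 kN (longitudinal, 2 welds).
R_nwt = 0.6 × 550 × 3.535 × 200 × 10⁻³ = 233.3 kN (transverse, base value).
(i) R_nwl + R_nwt = 874.9 kN; (ii) 0.85 R_nwl + 1.5 R_nwt = 895.3 kN.
R_n = max = 895.3 kN [governs: (ii)]; φR_n = 671.5 kN.

φR_n ≈ 671 kN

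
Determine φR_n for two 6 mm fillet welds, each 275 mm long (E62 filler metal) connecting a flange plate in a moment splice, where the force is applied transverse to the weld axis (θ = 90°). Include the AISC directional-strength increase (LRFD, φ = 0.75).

φR_n ≈ 976 kN

E62XX → F_EXX = 620 MPa.
t_e = 0.707 × 6 = 4.242 mm; A_we = 4.242 × 550 = 2333 mm².
Directional factor: 1.0 + 0.5 sin^1.5(90°) = 1.5.
F_nw = 0.6 × 620 × 1.5 = 558 MPa.
φR_n = 0.75 × 558 × 2333 × 10⁻³ = 976.4 kN.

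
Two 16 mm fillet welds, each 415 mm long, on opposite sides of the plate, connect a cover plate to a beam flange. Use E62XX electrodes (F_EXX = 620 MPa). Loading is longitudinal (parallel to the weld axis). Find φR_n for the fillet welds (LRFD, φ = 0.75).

Effective throat t_e = 0.707 × 16 = 11.31 mm.
Total length L = 830 mm; A_we = 11.31 × 830 = 9389 mm².
F_nw = 0.6 F_EXX = 0.6 × 620 = 372 MPa.
φR_n = 0.75 × 372 × 9389 × 10⁻³ = 2620 kN.

φR_n ≈ 2620 kN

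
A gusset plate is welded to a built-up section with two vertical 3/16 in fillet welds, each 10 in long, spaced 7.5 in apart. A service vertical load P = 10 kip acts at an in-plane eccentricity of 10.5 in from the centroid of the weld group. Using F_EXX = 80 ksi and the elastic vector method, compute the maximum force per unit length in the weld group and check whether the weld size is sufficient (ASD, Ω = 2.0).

f_max ≈ 1.81 kip/in; adequate

Total weld length L_w = 20 in. Treat welds as unit-width lines.
Polar moment about centroid: J = 2[d³/12 + d(b/2)²] = 2[10³/12 + 10×3.75²] = 447.9 in³.
Direct shear f_v = P/L_w = 10 / 20 = 0.5 kip/in (vertical).
Torsion M = P·e = 10 × 10.5 = 105 kip·in.
Critical point at (x, y) = (3.75, 5) from centroid. f_tx = M·y/J = 1.172 kip/in; f_ty = M·x/J = 0.8791 kip/in.
Resultant f_max = √[f_tx² + (f_v + f_ty)²] = √[1.172² + (0.5 + 0.8791)²] = 1.81 kip/in.
Capacity per unit length: r_n/Ω = (1/2.0) × 0.6 × 80 × (0.707 × 0.1875) = 3.181 kip/in.
1.81 ≤ 3.181 → adequate.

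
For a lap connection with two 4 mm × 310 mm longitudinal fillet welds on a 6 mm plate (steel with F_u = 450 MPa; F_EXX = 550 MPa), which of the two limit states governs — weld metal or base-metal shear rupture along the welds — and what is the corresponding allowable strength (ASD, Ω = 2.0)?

R_n/Ω ≈ 289 kN (weld metal governs)

t_e = 0.707 × 4 = 2.828 mm; L = 620 mm.
Weld metal: R_n/Ω = (1/2.0) × 0.6 × 550 × 2.828 × 620 × 10⁻³ = 289.3 kN.
Base metal (shear rupture): R_n/Ω = (1/2.0) × 0.6 × 450 × 6 × 620 × 10⁻³ = 502.2 kN.
Governing: weld metal.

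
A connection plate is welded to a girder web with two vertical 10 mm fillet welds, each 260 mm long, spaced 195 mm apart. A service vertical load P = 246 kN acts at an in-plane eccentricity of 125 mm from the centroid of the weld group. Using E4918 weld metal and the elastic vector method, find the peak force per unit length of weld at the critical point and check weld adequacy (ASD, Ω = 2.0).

E49XX → F_EXX = 490 MPa.
Total weld length L_w = 520 mm. Treat welds as unit-width lines.
Polar moment about centroid: J = 2[d³/12 + d(b/2)²] = 2[260³/12 + 260×97.5²] = 7873000 mm³.
Direct shear f_v = P/L_w = 246×10³ / 520 = 473.1 N/mm (vertical).
Torsion M = P·e = 246×10³ × 125 = 30750000 N·mm.
Critical point at (x, y) = (97.5, 130) from centroid. f_tx = M·y/J = 507.8 N/mm; f_ty = M·x/J = 380.8 N/mm.
Resultant f_max = √[f_tx² + (f_v + f_ty)²] = √[507.8² + (473.1 + 380.8)²] = 993.5 N/mm.
Capacity per unit length: r_n/Ω = (1/2.0) × 0.6 × 490 × (0.707 × 10) = 1039 N/mm.
993.5 ≤ 1039 → adequate.

f_max ≈ 993 N/mm; adequate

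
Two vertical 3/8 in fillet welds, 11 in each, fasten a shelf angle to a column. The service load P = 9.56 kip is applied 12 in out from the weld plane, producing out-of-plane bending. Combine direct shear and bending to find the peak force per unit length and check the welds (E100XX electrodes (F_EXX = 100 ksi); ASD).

f_max ≈ 2.88 kip/in; adequate

L_w = 2 × 11 = 22 in; section modulus (unit throat) S = 2 × L²/6 = 40.33 in².
Direct shear f_v = P/L_w = 9.56/22 = 0.4345 kip/in.
Moment M = P × e = 9.56 × 12 = 114.72 kip·in; bending f_b = M/S = 2.844 kip/in.
f_max = √(f_v² + f_b²) = √(0.4345² + 2.844²) = 2.877 kip/in.
r_n/Ω = (1/2.0) × 0.6 × 100 × (0.707 × 0.375) = 7.954 kip/in → adequate.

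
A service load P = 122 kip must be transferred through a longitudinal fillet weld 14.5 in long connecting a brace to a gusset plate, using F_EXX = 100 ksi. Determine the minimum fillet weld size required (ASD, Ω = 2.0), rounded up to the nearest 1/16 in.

Total weld length L = 14.5 in.
Required throat t_e = P × Ω / (0.6 F_EXX × L) = 122 × 2.0 / (0.6 × 100 × 14.5) = 0.2805 in.
Required leg w = t_e / 0.707 = 0.3967 in → use 7/16 in.

w = 7/16 in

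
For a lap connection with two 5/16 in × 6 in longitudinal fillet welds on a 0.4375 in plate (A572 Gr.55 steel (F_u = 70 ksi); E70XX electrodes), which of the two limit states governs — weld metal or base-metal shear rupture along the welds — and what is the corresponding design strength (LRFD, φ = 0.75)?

φR_n ≈ 83.5 kips (weld metal governs)

E70XX → F_EXX = 70 ksi.
t_e = 0.707 × 0.3125 = 0.2209 in; L = 12 in.
Weld metal: φR_n = 0.75 × 0.6 × 70 × 0.2209 × 12 = 83.51 kips.
Base metal (shear rupture): φR_n = 0.75 × 0.6 × 70 × 0.4375 × 12 = 165.4 kips.
Governing: weld metal.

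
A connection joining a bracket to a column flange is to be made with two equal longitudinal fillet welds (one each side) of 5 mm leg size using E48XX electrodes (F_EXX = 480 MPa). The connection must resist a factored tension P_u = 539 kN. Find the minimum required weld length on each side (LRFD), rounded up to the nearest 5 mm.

L = 355 mm on each side

Throat t_e = 0.707 × 5 = 3.535 mm.
φr_n = 0.75 × 0.6 × 480 × 3.535 × 10⁻³ = 0.7636 kN/mm.
L_req = P_u / φr_n = 539 / 0.7636 = 705.9 mm total.
Per side: 705.9 / 2 = 353 mm.
Round up → use L = 355 mm on each side.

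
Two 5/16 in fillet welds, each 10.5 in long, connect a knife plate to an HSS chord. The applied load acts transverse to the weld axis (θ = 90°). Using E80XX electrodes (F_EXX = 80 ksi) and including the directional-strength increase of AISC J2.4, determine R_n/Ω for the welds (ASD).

R_n/Ω ≈ 167 kips

t_e = 0.707 × 0.3125 = 0.2209 in; A_we = 0.2209 × 21 = 4.64 in².
Directional factor: 1.0 + 0.5 sin^1.5(90°) = 1.5.
F_nw = 0.6 × 80 × 1.5 = 72 ksi.
R_n/Ω = (72 × 4.64) / 2.0 = 167 kips.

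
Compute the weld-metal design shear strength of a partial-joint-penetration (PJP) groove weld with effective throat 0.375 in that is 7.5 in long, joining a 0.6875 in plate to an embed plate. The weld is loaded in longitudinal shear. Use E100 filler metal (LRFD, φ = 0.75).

E100XX → F_EXX = 100 ksi.
Effective throat (given) t_e = 0.375 in.
A_we = 0.375 × 7.5 = 2.812 in².
F_nw = 0.6 F_EXX = 60 ksi.
φR_n = 0.75 × 60 × 2.812 = 126.6 kip.

φR_n ≈ 127 kip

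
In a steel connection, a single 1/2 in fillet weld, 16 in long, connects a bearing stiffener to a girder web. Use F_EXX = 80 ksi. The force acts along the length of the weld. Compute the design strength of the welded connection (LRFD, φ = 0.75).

Effective throat t_e = 0.707 × 0.5 = 0.3535 in.
Total length L = 16 in; A_we = 0.3535 × 16 = 5.656 in².
F_nw = 0.6 F_EXX = 0.6 × 80 = 48 ksi.
φR_n = 0.75 × 48 × 5.656 = 203.6 kip.

φR_n ≈ 204 kip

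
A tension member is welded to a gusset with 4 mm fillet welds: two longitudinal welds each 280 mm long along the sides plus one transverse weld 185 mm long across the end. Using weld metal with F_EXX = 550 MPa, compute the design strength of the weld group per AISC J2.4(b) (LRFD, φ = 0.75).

t_e = 0.707 × 4 = 2.828 mm.
R_nwl = 0.6 × 550 × 2.828 × 560 × 10⁻³ = 522.6 kN (longitudinal, 2 welds).
R_nwt = 0.6 × 550 × 2.828 × 185 × 10⁻³ = 172.6 kN (transverse, base value).
(i) R_nwl + R_nwt = 695.3 kN; (ii) 0.85 R_nwl + 1.5 R_nwt = 703.2 kN.
R_n = max = 703.2 kN [governs: (ii)]; φR_n = 527.4 kN.

φR_n ≈ 527 kN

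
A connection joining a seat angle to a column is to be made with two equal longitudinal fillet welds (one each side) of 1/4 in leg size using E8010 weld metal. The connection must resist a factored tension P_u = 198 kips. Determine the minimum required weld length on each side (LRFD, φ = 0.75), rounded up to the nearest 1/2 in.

L = 16 in on each side

E80XX → F_EXX = 80 ksi.
Throat t_e = 0.707 × 0.25 = 0.1767 in.
φr_n = 0.75 × 0.6 × 80 × 0.1767 = 6.363 kips/in.
L_req = P_u / φr_n = 198 / 6.363 = 31.12 in total.
Per side: 31.12 / 2 = 15.56 in.
Round up → use L = 16 in on each side.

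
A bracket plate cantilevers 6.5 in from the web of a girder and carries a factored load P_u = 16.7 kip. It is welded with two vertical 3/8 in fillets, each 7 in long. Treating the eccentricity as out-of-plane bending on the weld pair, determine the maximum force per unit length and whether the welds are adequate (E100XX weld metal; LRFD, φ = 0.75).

E100XX → F_EXX = 100 ksi.
L_w = 2 × 7 = 14 in; section modulus (unit throat) S = 2 × L²/6 = 16.33 in².
Direct shear f_v = P/L_w = 16.7/14 = 1.193 kip/in.
Moment M = P × e = 16.7 × 6.5 = 108.55 kip·in; bending f_b = M/S = 6.646 kip/in.
f_max = √(f_v² + f_b²) = √(1.193² + 6.646²) = 6.752 kip/in.
φr_n = 0.75 × 0.6 × 100 × (0.707 × 0.375) = 11.93 kip/in → adequate.

f_max ≈ 6.75 kip/in; adequate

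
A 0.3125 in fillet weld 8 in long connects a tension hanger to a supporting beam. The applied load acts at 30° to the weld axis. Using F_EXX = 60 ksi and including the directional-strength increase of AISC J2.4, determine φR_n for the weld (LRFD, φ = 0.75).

φR_n ≈ 56.2 kip

t_e = 0.707 × 0.3125 = 0.2209 in; A_we = 0.2209 × 8 = 1.767 in².
Directional factor: 1.0 + 0.5 sin^1.5(30°) = 1.177.
F_nw = 0.6 × 60 × 1.177 = 42.36 ksi.
φR_n = 0.75 × 42.36 × 1.767 = 56.16 kip.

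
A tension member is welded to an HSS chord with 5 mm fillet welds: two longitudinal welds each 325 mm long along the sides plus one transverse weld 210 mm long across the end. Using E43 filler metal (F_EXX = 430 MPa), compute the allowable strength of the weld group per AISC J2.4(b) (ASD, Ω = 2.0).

t_e = 0.707 × 5 = 3.535 mm.
R_nwl = 0.6 × 430 × 3.535 × 650 × 10⁻³ = 592.8 kN (longitudinal, 2 welds).
R_nwt = 0.6 × 430 × 3.535 × 210 × 10⁻³ = 191.5 kN (transverse, base value).
(i) R_nwl + R_nwt = 784.3 kN; (ii) 0.85 R_nwl + 1.5 R_nwt = 791.2 kN.
R_n = max = 791.2 kN [governs: (ii)]; R_n/Ω = 395.6 kN.

R_n/Ω ≈ 396 kN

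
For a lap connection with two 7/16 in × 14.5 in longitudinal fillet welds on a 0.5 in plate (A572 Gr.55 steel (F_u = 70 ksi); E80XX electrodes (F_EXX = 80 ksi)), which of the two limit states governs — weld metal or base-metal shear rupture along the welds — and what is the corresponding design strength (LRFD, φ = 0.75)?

t_e = 0.707 × 0.4375 = 0.3093 in; L = 29 in.
Weld metal: φR_n = 0.75 × 0.6 × 80 × 0.3093 × 29 = 322.9 kips.
Base metal (shear rupture): φR_n = 0.75 × 0.6 × 70 × 0.5 × 29 = 456.8 kips.
Governing: weld metal.

φR_n ≈ 323 kips (weld metal governs)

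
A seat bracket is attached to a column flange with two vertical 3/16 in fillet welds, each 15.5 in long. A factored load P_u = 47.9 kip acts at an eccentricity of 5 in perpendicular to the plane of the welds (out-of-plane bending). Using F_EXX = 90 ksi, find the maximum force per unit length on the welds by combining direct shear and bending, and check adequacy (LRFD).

f_max ≈ 3.37 kip/in; adequate

L_w = 2 × 15.5 = 31 in; section modulus (unit throat) S = 2 × L²/6 = 80.08 in².
Direct shear f_v = P/L_w = 47.9/31 = 1.545 kip/in.
Moment M = P × e = 47.9 × 5 = 239.5 kip·in; bending f_b = M/S = 2.991 kip/in.
f_max = √(f_v² + f_b²) = √(1.545² + 2.991²) = 3.366 kip/in.
φr_n = 0.75 × 0.6 × 90 × (0.707 × 0.1875) = 5.369 kip/in → adequate.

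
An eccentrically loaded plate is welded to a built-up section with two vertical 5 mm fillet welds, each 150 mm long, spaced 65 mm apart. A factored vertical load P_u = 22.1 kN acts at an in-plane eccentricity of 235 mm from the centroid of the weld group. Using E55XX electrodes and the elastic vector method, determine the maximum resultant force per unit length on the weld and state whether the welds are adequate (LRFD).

f_max ≈ 516 N/mm; adequate

E55XX → F_EXX = 550 MPa.
Total weld length L_w = 300 mm. Treat welds as unit-width lines.
Polar moment about centroid: J = 2[d³/12 + d(b/2)²] = 2[150³/12 + 150×32.5²] = 879400 mm³.
Direct shear f_v = P/L_w = 22.1×10³ / 300 = 73.67 N/mm (vertical).
Torsion M = P·e = 22.1×10³ × 235 = 5193500 N·mm.
Critical point at (x, y) = (32.5, 75) from centroid. f_tx = M·y/J = 442.9 N/mm; f_ty = M·x/J = 191.9 N/mm.
Resultant f_max = √[f_tx² + (f_v + f_ty)²] = √[442.9² + (73.67 + 191.9)²] = 516.5 N/mm.
Capacity per unit length: φr_n = 0.75 × 0.6 × 550 × (0.707 × 5) = 874.9 N/mm.
516.5 ≤ 874.9 → adequate.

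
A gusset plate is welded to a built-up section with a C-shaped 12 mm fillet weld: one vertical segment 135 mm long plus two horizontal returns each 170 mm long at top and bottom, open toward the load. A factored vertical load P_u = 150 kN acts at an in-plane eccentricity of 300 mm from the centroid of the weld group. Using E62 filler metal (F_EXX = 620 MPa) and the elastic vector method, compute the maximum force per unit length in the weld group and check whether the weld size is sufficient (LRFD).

Total weld length L_w = 475 mm. Treat welds as unit-width lines.
Centroid: x̄ = 2×170×85 / 475 = 60.84 mm from the vertical weld.
Polar moment about centroid: J = I_x + I_y = [135³/12 + 2×170×67.5²] + [135×60.84² + 2(170³/12 + 170×24.16²)] = 3271000 mm³.
Direct shear f_v = P/L_w = 150×10³ / 475 = 315.8 N/mm (vertical).
Torsion M = P·e = 150×10³ × 300 = 45000000 N·mm.
Critical point at (x, y) = (109.2, 67.5) from centroid. f_tx = M·y/J = 928.6 N/mm; f_ty = M·x/J = 1502 N/mm.
Resultant f_max = √[f_tx² + (f_v + f_ty)²] = √[928.6² + (315.8 + 1502)²] = 2041 N/mm.
Capacity per unit length: φr_n = 0.75 × 0.6 × 620 × (0.707 × 12) = 2367 N/mm.
2041 ≤ 2367 → adequate.

f_max ≈ 2040 N/mm; adequate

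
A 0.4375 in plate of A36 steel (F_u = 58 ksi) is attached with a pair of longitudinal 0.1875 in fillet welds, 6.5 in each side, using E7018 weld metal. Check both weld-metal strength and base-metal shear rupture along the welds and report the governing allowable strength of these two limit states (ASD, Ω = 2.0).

R_n/Ω ≈ 36.2 kip (weld metal governs)

E70XX → F_EXX = 70 ksi.
t_e = 0.707 × 0.1875 = 0.1326 in; L = 13 in.
Weld metal: R_n/Ω = (1/2.0) × 0.6 × 70 × 0.1326 × 13 = 36.19 kip.
Base metal (shear rupture): R_n/Ω = (1/2.0) × 0.6 × 58 × 0.4375 × 13 = 98.96 kip.
Governing: weld metal.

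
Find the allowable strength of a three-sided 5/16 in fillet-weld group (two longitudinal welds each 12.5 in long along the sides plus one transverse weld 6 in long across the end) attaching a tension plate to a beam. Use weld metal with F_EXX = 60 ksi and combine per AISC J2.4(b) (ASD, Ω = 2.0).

t_e = 0.707 × 0.3125 = 0.2209 in.
R_nwl = 0.6 × 60 × 0.2209 × 25 = 198.8 kips (longitudinal, 2 welds).
R_nwt = 0.6 × 60 × 0.2209 × 6 = 47.72 kips (transverse, base value).
(i) R_nwl + R_nwt = 246.6 kips; (ii) 0.85 R_nwl + 1.5 R_nwt = 240.6 kips.
R_n = max = 246.6 kips [governs: (i)]; R_n/Ω = 123.3 kips.

R_n/Ω ≈ 123 kips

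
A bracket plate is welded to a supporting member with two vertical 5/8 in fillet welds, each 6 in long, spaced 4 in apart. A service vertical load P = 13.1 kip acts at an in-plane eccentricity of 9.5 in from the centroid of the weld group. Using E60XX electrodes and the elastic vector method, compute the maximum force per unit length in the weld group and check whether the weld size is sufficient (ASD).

f_max ≈ 6.02 kip/in; adequate

E60XX → F_EXX = 60 ksi.
Total weld length L_w = 12 in. Treat welds as unit-width lines.
Polar moment about centroid: J = 2[d³/12 + d(b/2)²] = 2[6³/12 + 6×2²] = 84 in³.
Direct shear f_v = P/L_w = 13.1 / 12 = 1.092 kip/in (vertical).
Torsion M = P·e = 13.1 × 9.5 = 124.45 kip·in.
Critical point at (x, y) = (2, 3) from centroid. f_tx = M·y/J = 4.445 kip/in; f_ty = M·x/J = 2.963 kip/in.
Resultant f_max = √[f_tx² + (f_v + f_ty)²] = √[4.445² + (1.092 + 2.963)²] = 6.016 kip/in.
Capacity per unit length: r_n/Ω = (1/2.0) × 0.6 × 60 × (0.707 × 0.625) = 7.954 kip/in.
6.016 ≤ 7.954 → adequate.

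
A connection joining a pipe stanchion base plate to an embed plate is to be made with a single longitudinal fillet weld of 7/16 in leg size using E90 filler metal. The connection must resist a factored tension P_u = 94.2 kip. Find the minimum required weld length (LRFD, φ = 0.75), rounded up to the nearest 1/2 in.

E90XX → F_EXX = 90 ksi.
Throat t_e = 0.707 × 0.4375 = 0.3093 in.
φr_n = 0.75 × 0.6 × 90 × 0.3093 = 12.53 kip/in.
L_req = P_u / φr_n = 94.2 / 12.53 = 7.52 in total.
Round up → use L = 8 in.

L = 8 in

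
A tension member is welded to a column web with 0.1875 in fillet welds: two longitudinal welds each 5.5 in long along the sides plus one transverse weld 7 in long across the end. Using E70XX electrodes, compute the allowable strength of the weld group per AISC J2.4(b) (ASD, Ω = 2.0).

E70XX → F_EXX = 70 ksi.
t_e = 0.707 × 0.1875 = 0.1326 in.
R_nwl = 0.6 × 70 × 0.1326 × 11 = 61.24 kips (longitudinal, 2 welds).
R_nwt = 0.6 × 70 × 0.1326 × 7 = 38.97 kips (transverse, base value).
(i) R_nwl + R_nwt = 100.2 kips; (ii) 0.85 R_nwl + 1.5 R_nwt = 110.5 kips.
R_n = max = 110.5 kips [governs: (ii)]; R_n/Ω = 55.26 kips.

R_n/Ω ≈ 55.3 kips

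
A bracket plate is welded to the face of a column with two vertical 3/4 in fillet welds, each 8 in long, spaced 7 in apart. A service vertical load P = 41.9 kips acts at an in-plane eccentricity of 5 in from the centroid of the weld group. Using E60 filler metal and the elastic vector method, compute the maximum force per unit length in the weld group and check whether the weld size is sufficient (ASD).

f_max ≈ 6.01 kip/in; adequate

E60XX → F_EXX = 60 ksi.
Total weld length L_w = 16 in. Treat welds as unit-width lines.
Polar moment about centroid: J = 2[d³/12 + d(b/2)²] = 2[8³/12 + 8×3.5²] = 281.3 in³.
Direct shear f_v = P/L_w = 41.9 / 16 = 2.619 kip/in (vertical).
Torsion M = P·e = 41.9 × 5 = 209.5 kip·in.
Critical point at (x, y) = (3.5, 4) from centroid. f_tx = M·y/J = 2.979 kip/in; f_ty = M·x/J = 2.606 kip/in.
Resultant f_max = √[f_tx² + (f_v + f_ty)²] = √[2.979² + (2.619 + 2.606)²] = 6.014 kip/in.
Capacity per unit length: r_n/Ω = (1/2.0) × 0.6 × 60 × (0.707 × 0.75) = 9.544 kip/in.
6.014 ≤ 9.544 → adequate.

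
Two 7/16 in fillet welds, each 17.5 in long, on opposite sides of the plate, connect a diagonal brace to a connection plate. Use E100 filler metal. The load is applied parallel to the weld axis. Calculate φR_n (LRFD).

E100XX → F_EXX = 100 ksi.
Effective throat t_e = 0.707 × 0.4375 = 0.3093 in.
Total length L = 35 in; A_we = 0.3093 × 35 = 10.83 in².
F_nw = 0.6 F_EXX = 0.6 × 100 = 60 ksi.
φR_n = 0.75 × 60 × 10.83 = 487.2 kips.

φR_n ≈ 487 kips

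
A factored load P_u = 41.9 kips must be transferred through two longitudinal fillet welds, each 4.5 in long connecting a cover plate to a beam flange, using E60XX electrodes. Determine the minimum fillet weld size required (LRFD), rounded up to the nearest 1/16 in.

w = 1/4 in

E60XX → F_EXX = 60 ksi.
Total weld length L = 9 in.
Required throat t_e = P_u / (φ × 0.6 F_EXX × L) = 41.9 / (0.75 × 0.6 × 60 × 9) = 0.1724 in.
Required leg w = t_e / 0.707 = 0.2439 in → use 1/4 in.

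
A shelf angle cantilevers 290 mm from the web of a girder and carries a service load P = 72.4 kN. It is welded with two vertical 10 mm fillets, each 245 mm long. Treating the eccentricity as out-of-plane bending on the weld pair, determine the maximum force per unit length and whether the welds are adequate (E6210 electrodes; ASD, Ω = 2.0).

f_max ≈ 1060 N/mm; adequate

E62XX → F_EXX = 620 MPa.
L_w = 2 × 245 = 490 mm; section modulus (unit throat) S = 2 × L²/6 = 20010 mm².
Direct shear f_v = P/L_w = 72.4×10³/490 = 147.8 N/mm.
Moment M = P × e = 72.4×10³ × 290 = 20996000 N·mm; bending f_b = M/S = 1049 N/mm.
f_max = √(f_v² + f_b²) = √(147.8² + 1049²) = 1060 N/mm.
r_n/Ω = (1/2.0) × 0.6 × 620 × (0.707 × 10) = 1315 N/mm → adequate.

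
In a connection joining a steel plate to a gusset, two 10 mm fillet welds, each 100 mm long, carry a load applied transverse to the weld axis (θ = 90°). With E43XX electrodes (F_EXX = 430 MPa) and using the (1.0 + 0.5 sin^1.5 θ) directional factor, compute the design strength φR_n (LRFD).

φR_n ≈ 410 kN

t_e = 0.707 × 10 = 7.07 mm; A_we = 7.07 × 200 = 1414 mm².
Directional factor: 1.0 + 0.5 sin^1.5(90°) = 1.5.
F_nw = 0.6 × 430 × 1.5 = 387 MPa.
φR_n = 0.75 × 387 × 1414 × 10⁻³ = 410.4 kN.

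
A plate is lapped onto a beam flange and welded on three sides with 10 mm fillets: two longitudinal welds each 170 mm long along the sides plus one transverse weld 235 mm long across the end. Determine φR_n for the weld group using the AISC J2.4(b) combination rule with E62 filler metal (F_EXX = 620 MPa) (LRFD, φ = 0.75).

t_e = 0.707 × 10 = 7.07 mm.
R_nwl = 0.6 × 620 × 7.07 × 340 × 10⁻³ = 894.2 kN (longitudinal, 2 welds).
R_nwt = 0.6 × 620 × 7.07 × 235 × 10⁻³ = 618.1 kN (transverse, base value).
(i) R_nwl + R_nwt = 1512 kN; (ii) 0.85 R_nwl + 1.5 R_nwt = 1687 kN.
R_n = max = 1687 kN [governs: (ii)]; φR_n = 1265 kN.

φR_n ≈ 1270 kN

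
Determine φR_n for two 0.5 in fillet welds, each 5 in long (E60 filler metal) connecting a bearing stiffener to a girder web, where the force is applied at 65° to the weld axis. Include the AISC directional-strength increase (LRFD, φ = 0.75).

φR_n ≈ 137 kips

E60XX → F_EXX = 60 ksi.
t_e = 0.707 × 0.5 = 0.3535 in; A_we = 0.3535 × 10 = 3.535 in².
Directional factor: 1.0 + 0.5 sin^1.5(65°) = 1.431.
F_nw = 0.6 × 60 × 1.431 = 51.53 ksi.
φR_n = 0.75 × 51.53 × 3.535 = 136.6 kips.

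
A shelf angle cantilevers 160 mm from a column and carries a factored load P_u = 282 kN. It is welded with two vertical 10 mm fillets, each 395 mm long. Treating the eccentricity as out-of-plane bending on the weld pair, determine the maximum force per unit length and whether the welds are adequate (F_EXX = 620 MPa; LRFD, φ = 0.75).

L_w = 2 × 395 = 790 mm; section modulus (unit throat) S = 2 × L²/6 = 52010 mm².
Direct shear f_v = P/L_w = 282×10³/790 = 357 N/mm.
Moment M = P × e = 282×10³ × 160 = 45120000 N·mm; bending f_b = M/S = 867.6 N/mm.
f_max = √(f_v² + f_b²) = √(357² + 867.6²) = 938.1 N/mm.
φr_n = 0.75 × 0.6 × 620 × (0.707 × 10) = 1973 N/mm → adequate.

f_max ≈ 938 N/mm; adequate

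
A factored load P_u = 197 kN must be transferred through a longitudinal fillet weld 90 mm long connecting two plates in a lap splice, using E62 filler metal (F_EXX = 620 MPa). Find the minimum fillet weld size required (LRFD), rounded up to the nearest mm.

w = 12 mm

Total weld length L = 90 mm.
Required throat t_e = P_u / (φ × 0.6 F_EXX × L) = 197 / (0.75 × 0.6 × 620 × 90 × 10⁻³) = 7.845 mm.
Required leg w = t_e / 0.707 = 11.1 mm → use 12 mm.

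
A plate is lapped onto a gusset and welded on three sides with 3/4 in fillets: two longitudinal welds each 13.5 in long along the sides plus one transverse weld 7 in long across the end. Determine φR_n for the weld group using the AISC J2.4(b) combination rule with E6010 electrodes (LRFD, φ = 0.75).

E60XX → F_EXX = 60 ksi.
t_e = 0.707 × 0.75 = 0.5302 in.
R_nwl = 0.6 × 60 × 0.5302 × 27 = 515.4 kip (longitudinal, 2 welds).
R_nwt = 0.6 × 60 × 0.5302 × 7 = 133.6 kip (transverse, base value).
(i) R_nwl + R_nwt = 649 kip; (ii) 0.85 R_nwl + 1.5 R_nwt = 638.5 kip.
R_n = max = 649 kip [governs: (i)]; φR_n = 486.8 kip.

φR_n ≈ 487 kip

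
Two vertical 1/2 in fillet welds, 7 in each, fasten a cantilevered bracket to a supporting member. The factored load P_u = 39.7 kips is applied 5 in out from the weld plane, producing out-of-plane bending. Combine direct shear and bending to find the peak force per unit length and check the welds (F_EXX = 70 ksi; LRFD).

L_w = 2 × 7 = 14 in; section modulus (unit throat) S = 2 × L²/6 = 16.33 in².
Direct shear f_v = P/L_w = 39.7/14 = 2.836 kip/in.
Moment M = P × e = 39.7 × 5 = 198.5 kip·in; bending f_b = M/S = 12.15 kip/in.
f_max = √(f_v² + f_b²) = √(2.836² + 12.15²) = 12.48 kip/in.
φr_n = 0.75 × 0.6 × 70 × (0.707 × 0.5) = 11.14 kip/in → NOT adequate.

f_max ≈ 12.5 kip/in; NOT adequate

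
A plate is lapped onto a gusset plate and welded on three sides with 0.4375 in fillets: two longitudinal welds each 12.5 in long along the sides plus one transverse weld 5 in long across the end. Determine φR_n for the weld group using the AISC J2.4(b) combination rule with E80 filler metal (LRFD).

φR_n ≈ 334 kips

E80XX → F_EXX = 80 ksi.
t_e = 0.707 × 0.4375 = 0.3093 in.
R_nwl = 0.6 × 80 × 0.3093 × 25 = 371.2 kips (longitudinal, 2 welds).
R_nwt = 0.6 × 80 × 0.3093 × 5 = 74.23 kips (transverse, base value).
(i) R_nwl + R_nwt = 445.4 kips; (ii) 0.85 R_nwl + 1.5 R_nwt = 426.9 kips.
R_n = max = 445.4 kips [governs: (i)]; φR_n = 334.1 kips.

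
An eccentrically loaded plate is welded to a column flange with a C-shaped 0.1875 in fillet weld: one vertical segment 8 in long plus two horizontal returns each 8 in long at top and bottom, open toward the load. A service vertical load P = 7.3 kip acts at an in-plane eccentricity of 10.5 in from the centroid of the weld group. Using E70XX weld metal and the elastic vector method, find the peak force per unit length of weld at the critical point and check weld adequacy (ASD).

f_max ≈ 1.34 kip/in; adequate

E70XX → F_EXX = 70 ksi.
Total weld length L_w = 24 in. Treat welds as unit-width lines.
Centroid: x̄ = 2×8×4 / 24 = 2.667 in from the vertical weld.
Polar moment about centroid: J = I_x + I_y = [8³/12 + 2×8×4²] + [8×2.667² + 2(8³/12 + 8×1.333²)] = 469.3 in³.
Direct shear f_v = P/L_w = 7.3 / 24 = 0.3042 kip/in (vertical).
Torsion M = P·e = 7.3 × 10.5 = 76.65 kip·in.
Critical point at (x, y) = (5.333, 4) from centroid. f_tx = M·y/J = 0.6533 kip/in; f_ty = M·x/J = 0.871 kip/in.
Resultant f_max = √[f_tx² + (f_v + f_ty)²] = √[0.6533² + (0.3042 + 0.871)²] = 1.345 kip/in.
Capacity per unit length: r_n/Ω = (1/2.0) × 0.6 × 70 × (0.707 × 0.1875) = 2.784 kip/in.
1.345 ≤ 2.784 → adequate.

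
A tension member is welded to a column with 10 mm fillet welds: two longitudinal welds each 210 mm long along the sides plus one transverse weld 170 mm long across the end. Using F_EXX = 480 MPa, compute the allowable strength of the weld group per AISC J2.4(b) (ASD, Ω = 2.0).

R_n/Ω ≈ 623 kN

t_e = 0.707 × 10 = 7.07 mm.
R_nwl = 0.6 × 480 × 7.07 × 420 × 10⁻³ = 855.2 kN (longitudinal, 2 welds).
R_nwt = 0.6 × 480 × 7.07 × 170 × 10⁻³ = 346.1 kN (transverse, base value).
(i) R_nwl + R_nwt = 1201 kN; (ii) 0.85 R_nwl + 1.5 R_nwt = 1246 kN.
R_n = max = 1246 kN [governs: (ii)]; R_n/Ω = 623.1 kN.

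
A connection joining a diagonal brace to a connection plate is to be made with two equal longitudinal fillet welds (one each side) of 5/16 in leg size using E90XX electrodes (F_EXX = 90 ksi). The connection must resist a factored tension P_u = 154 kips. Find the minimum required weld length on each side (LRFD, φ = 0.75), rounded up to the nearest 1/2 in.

Throat t_e = 0.707 × 0.3125 = 0.2209 in.
φr_n = 0.75 × 0.6 × 90 × 0.2209 = 8.948 kips/in.
L_req = P_u / φr_n = 154 / 8.948 = 17.21 in total.
Per side: 17.21 / 2 = 8.605 in.
Round up → use L = 9 in on each side.

L = 9 in on each side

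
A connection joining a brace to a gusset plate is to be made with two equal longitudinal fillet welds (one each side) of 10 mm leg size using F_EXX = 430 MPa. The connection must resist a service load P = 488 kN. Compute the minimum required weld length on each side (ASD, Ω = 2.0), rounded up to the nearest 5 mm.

L = 270 mm on each side

Throat t_e = 0.707 × 10 = 7.07 mm.
r_n/Ω = (0.6 × 430 × 7.07) / 2.0 = 912 N/mm = 0.912 kN/mm.
L_req = P / (r_n/Ω) = 488 / 0.912 = 535.1 mm total.
Per side: 535.1 / 2 = 267.5 mm.
Round up → use L = 270 mm on each side.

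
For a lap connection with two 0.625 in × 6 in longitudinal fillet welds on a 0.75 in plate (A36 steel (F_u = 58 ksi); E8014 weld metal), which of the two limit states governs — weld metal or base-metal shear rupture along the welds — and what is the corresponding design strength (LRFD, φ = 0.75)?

φR_n ≈ 191 kip (weld metal governs)

E80XX → F_EXX = 80 ksi.
t_e = 0.707 × 0.625 = 0.4419 in; L = 12 in.
Weld metal: φR_n = 0.75 × 0.6 × 80 × 0.4419 × 12 = 190.9 kip.
Base metal (shear rupture): φR_n = 0.75 × 0.6 × 58 × 0.75 × 12 = 234.9 kip.
Governing: weld metal.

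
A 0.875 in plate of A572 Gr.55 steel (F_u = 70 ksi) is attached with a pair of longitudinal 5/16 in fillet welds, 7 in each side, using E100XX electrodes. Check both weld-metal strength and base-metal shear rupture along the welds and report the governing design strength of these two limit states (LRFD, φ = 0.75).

φR_n ≈ 139 kips (weld metal governs)

E100XX → F_EXX = 100 ksi.
t_e = 0.707 × 0.3125 = 0.2209 in; L = 14 in.
Weld metal: φR_n = 0.75 × 0.6 × 100 × 0.2209 × 14 = 139.2 kips.
Base metal (shear rupture): φR_n = 0.75 × 0.6 × 70 × 0.875 × 14 = 385.9 kips.
Governing: weld metal.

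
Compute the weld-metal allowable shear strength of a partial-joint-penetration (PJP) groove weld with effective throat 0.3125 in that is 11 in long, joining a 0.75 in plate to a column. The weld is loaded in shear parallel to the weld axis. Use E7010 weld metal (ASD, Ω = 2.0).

R_n/Ω ≈ 72.2 kips

E70XX → F_EXX = 70 ksi.
Effective throat (given) t_e = 0.3125 in.
A_we = 0.3125 × 11 = 3.438 in².
F_nw = 0.6 F_EXX = 42 ksi.
R_n/Ω = (42 × 3.438) / 2.0 = 72.19 kips.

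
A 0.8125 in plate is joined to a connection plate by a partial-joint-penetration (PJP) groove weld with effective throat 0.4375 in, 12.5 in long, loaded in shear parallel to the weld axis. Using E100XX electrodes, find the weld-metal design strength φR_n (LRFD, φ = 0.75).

E100XX → F_EXX = 100 ksi.
Effective throat (given) t_e = 0.4375 in.
A_we = 0.4375 × 12.5 = 5.469 in².
F_nw = 0.6 F_EXX = 60 ksi.
φR_n = 0.75 × 60 × 5.469 = 246.1 kips.

φR_n ≈ 246 kips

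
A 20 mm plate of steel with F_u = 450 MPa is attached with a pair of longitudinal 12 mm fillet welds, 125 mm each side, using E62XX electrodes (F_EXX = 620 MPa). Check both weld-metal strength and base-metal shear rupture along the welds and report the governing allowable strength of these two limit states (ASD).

R_n/Ω ≈ 395 kN (weld metal governs)

t_e = 0.707 × 12 = 8.484 mm; L = 250 mm.
Weld metal: R_n/Ω = (1/2.0) × 0.6 × 620 × 8.484 × 250 × 10⁻³ = 394.5 kN.
Base metal (shear rupture): R_n/Ω = (1/2.0) × 0.6 × 450 × 20 × 250 × 10⁻³ = 675 kN.
Governing: weld metal.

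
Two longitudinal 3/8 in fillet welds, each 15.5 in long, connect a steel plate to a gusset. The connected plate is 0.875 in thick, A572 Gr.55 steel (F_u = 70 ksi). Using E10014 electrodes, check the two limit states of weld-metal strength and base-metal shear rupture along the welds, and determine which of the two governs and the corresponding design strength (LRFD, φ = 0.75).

φR_n ≈ 370 kips (weld metal governs)

E100XX → F_EXX = 100 ksi.
t_e = 0.707 × 0.375 = 0.2651 in; L = 31 in.
Weld metal: φR_n = 0.75 × 0.6 × 100 × 0.2651 × 31 = 369.8 kips.
Base metal (shear rupture): φR_n = 0.75 × 0.6 × 70 × 0.875 × 31 = 854.4 kips.
Governing: weld metal.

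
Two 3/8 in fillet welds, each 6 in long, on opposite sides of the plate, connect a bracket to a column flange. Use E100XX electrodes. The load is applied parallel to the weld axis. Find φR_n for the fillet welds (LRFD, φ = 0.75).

φR_n ≈ 143 kips

E100XX → F_EXX = 100 ksi.
Effective throat t_e = 0.707 × 0.375 = 0.2651 in.
Total length L = 12 in; A_we = 0.2651 × 12 = 3.181 in².
F_nw = 0.6 F_EXX = 0.6 × 100 = 60 ksi.
φR_n = 0.75 × 60 × 3.181 = 143.2 kips.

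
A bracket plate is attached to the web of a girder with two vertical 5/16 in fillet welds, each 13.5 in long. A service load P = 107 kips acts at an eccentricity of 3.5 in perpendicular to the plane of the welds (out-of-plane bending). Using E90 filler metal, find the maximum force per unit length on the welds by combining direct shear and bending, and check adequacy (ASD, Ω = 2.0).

E90XX → F_EXX = 90 ksi.
L_w = 2 × 13.5 = 27 in; section modulus (unit throat) S = 2 × L²/6 = 60.75 in².
Direct shear f_v = P/L_w = 107/27 = 3.963 kip/in.
Moment M = P × e = 107 × 3.5 = 374.5 kip·in; bending f_b = M/S = 6.165 kip/in.
f_max = √(f_v² + f_b²) = √(3.963² + 6.165²) = 7.329 kip/in.
r_n/Ω = (1/2.0) × 0.6 × 90 × (0.707 × 0.3125) = 5.965 kip/in → NOT adequate.

f_max ≈ 7.33 kip/in; NOT adequate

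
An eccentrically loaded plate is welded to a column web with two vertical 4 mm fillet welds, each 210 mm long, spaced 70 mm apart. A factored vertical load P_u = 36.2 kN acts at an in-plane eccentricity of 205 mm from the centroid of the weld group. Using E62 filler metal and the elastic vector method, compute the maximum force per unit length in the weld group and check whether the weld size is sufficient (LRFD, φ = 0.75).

E62XX → F_EXX = 620 MPa.
Total weld length L_w = 420 mm. Treat welds as unit-width lines.
Polar moment about centroid: J = 2[d³/12 + d(b/2)²] = 2[210³/12 + 210×35²] = 2058000 mm³.
Direct shear f_v = P/L_w = 36.2×10³ / 420 = 86.19 N/mm (vertical).
Torsion M = P·e = 36.2×10³ × 205 = 7421000 N·mm.
Critical point at (x, y) = (35, 105) from centroid. f_tx = M·y/J = 378.6 N/mm; f_ty = M·x/J = 126.2 N/mm.
Resultant f_max = √[f_tx² + (f_v + f_ty)²] = √[378.6² + (86.19 + 126.2)²] = 434.1 N/mm.
Capacity per unit length: φr_n = 0.75 × 0.6 × 620 × (0.707 × 4) = 789 N/mm.
434.1 ≤ 789 → adequate.

f_max ≈ 434 N/mm; adequate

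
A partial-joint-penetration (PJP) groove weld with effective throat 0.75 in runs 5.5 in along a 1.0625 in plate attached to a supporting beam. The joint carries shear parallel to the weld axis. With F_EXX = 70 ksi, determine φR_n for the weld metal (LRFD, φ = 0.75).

φR_n ≈ 130 kip

Effective throat (given) t_e = 0.75 in.
A_we = 0.75 × 5.5 = 4.125 in².
F_nw = 0.6 F_EXX = 42 ksi.
φR_n = 0.75 × 42 × 4.125 = 129.9 kip.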